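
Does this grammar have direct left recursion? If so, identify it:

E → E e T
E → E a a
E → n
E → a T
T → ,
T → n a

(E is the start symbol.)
Yes, E is left-recursive

E → E e T: LEFT RECURSIVE (starts with E)
E → E a a: LEFT RECURSIVE (starts with E)
E → n: starts with n
E → a T: starts with a
T → ,: starts with ','
T → n a: starts with n

The grammar has direct left recursion on: E.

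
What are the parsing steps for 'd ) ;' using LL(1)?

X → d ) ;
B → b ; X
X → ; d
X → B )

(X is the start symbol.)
LL(1) parsing maintains a stack (initially the start symbol over $) and the input. At each step: if the stack top is a terminal, match it against the current input token; if it is a non-terminal N, replace it with the RHS of M[N, lookahead] (the unique production whose predict set contains the lookahead).

Stack is shown with the top on the left.

Stack    Input    Action
------------------------
X $      d ) ; $  output X → d ) ;
d ) ; $  d ) ; $  match 'd'
) ; $    ) ; $    match ')'
; $      ; $      match ';'
$        $        accept

The string is accepted.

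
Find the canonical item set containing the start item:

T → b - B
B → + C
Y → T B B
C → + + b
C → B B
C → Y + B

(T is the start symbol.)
First, augment the grammar with T' → T
I₀ = CLOSURE({ [T' → . T] }):
  [T' → . T] has the dot before T: add [T → . b - B]
No further items can be added.

I₀ = { [T → . b - B], [T' → . T] }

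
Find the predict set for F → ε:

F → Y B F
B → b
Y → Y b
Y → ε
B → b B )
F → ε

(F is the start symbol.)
{ $ }

PREDICT(F → ε) = (FIRST(RHS) \ {ε}) ∪ (FOLLOW(F) if ε ∈ FIRST(RHS), i.e. RHS ⇒* ε)
The right-hand side is ε (FIRST(ε) = { ε }), so the predict set is FOLLOW(F) = { $ }
PREDICT(F → ε) = { $ }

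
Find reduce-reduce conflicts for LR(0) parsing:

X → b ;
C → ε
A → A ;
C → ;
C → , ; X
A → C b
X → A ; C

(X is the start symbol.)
Augment with X' → X and build the canonical LR(0) collection (I0 = CLOSURE({[X' → . X]}), then GOTO on every symbol after a dot until no new states appear). It has 13 states:
  I0: { [A → . A ;], [A → . C b], [C → . , ; X], [C → . ;], [C → .], [X → . A ; C], [X → . b ;], [X' → . X] }  — shift, reduce
  I1: { [C → , . ; X] }  — shift
  I2: { [C → ; .] }  — reduce
  I3: { [A → A . ;], [X → A . ; C] }  — shift
  I4: { [A → C . b] }  — shift
  I5: { [X' → X .] }  — accept
  I6: { [X → b . ;] }  — shift
  I7: { [X → b ; .] }  — reduce
  I8: { [A → C b .] }  — reduce
  I9: { [A → A ; .], [C → . , ; X], [C → . ;], [C → .], [X → A ; . C] }  — shift, 2 reduces
  I10: { [X → A ; C .] }  — reduce
  I11: { [A → . A ;], [A → . C b], [C → , ; . X], [C → . , ; X], [C → . ;], [C → .], [X → . A ; C], [X → . b ;] }  — shift, reduce
  I12: { [C → , ; X .] }  — reduce

I9 contains complete items [A → A ; .], [C → .] — reduce-reduce conflict.

Answer: Yes — I9: [A → A ; .] vs [C → .]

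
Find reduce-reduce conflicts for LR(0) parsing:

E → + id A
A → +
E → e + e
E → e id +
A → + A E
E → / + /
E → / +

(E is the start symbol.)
No reduce-reduce conflicts

Augment with E' → E and build the canonical LR(0) collection (I0 = CLOSURE({[E' → . E]}), then GOTO on every symbol after a dot until no new states appear). It has 16 states:
  I0: { [E → . + id A], [E → . / + /], [E → . / +], [E → . e + e], [E → . e id +], [E' → . E] }  — shift
  I1: { [E → + . id A] }  — shift
  I2: { [E → / . + /], [E → / . +] }  — shift
  I3: { [E' → E .] }  — accept
  I4: { [E → e . + e], [E → e . id +] }  — shift
  I5: { [E → e + . e] }  — shift
  I6: { [E → e id . +] }  — shift
  I7: { [E → e id + .] }  — reduce
  I8: { [E → e + e .] }  — reduce
  I9: { [E → / + . /], [E → / + .] }  — shift, reduce
  I10: { [E → / + / .] }  — reduce
  I11: { [A → . + A E], [A → . +], [E → + id . A] }  — shift
  I12: { [A → + . A E], [A → + .], [A → . + A E], [A → . +] }  — shift, reduce
  I13: { [E → + id A .] }  — reduce
  I14: { [A → + A . E], [E → . + id A], [E → . / + /], [E → . / +], [E → . e + e], [E → . e id +] }  — shift
  I15: { [A → + A E .] }  — reduce

No state contains more than one complete item.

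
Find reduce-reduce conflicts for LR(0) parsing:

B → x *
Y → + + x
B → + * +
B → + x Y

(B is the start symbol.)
Augment with B' → B and build the canonical LR(0) collection (I0 = CLOSURE({[B' → . B]}), then GOTO on every symbol after a dot until no new states appear). It has 12 states:
  I0: { [B → . + * +], [B → . + x Y], [B → . x *], [B' → . B] }  — shift
  I1: { [B → + . * +], [B → + . x Y] }  — shift
  I2: { [B' → B .] }  — accept
  I3: { [B → x . *] }  — shift
  I4: { [B → x * .] }  — reduce
  I5: { [B → + * . +] }  — shift
  I6: { [B → + x . Y], [Y → . + + x] }  — shift
  I7: { [Y → + . + x] }  — shift
  I8: { [B → + x Y .] }  — reduce
  I9: { [Y → + + . x] }  — shift
  I10: { [Y → + + x .] }  — reduce
  I11: { [B → + * + .] }  — reduce

No state contains more than one complete item.

Answer: No reduce-reduce conflicts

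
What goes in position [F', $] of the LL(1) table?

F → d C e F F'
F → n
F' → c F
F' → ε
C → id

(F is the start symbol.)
To find M[F', $], we find productions for F' where $ is in the predict set (PREDICT(N → α) = (FIRST(α) \ {ε}) ∪ (FOLLOW(N) if α ⇒* ε)).

Relevant sets:
  FOLLOW(F') = { $, 'c' }

F' → c F: PREDICT = { 'c' }
F' → ε: PREDICT = { $, 'c' }
  $ is in predict set, so this production goes in M[F', $]

M[F', $] = F' → ε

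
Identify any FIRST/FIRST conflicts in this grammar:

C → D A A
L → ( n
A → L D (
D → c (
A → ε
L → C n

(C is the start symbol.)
No FIRST/FIRST conflicts.

A FIRST/FIRST conflict occurs when two productions N → α and N → β for the same non-terminal have FIRST(α) ∩ FIRST(β) ≠ ∅ (with ε ∈ FIRST of a nullable right-hand side, so two nullable alternatives also conflict).

FIRST sets of the non-terminals at (or reachable through a nullable prefix from) the front of some alternative:
  FIRST(C) = { 'c' }
  FIRST(L) = { '(', 'c' }

Productions for L:
  L → ( n: FIRST = { '(' }
  L → C n: FIRST = { 'c' }
Productions for A:
  A → L D (: FIRST = { '(', 'c' }
  A → ε: FIRST = { ε }
C, D have only one production, so no FIRST/FIRST conflict is possible there.

All alternatives of each non-terminal have pairwise disjoint FIRST sets.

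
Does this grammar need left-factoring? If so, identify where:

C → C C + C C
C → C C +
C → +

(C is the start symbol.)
Left-factoring is needed when two productions for the same non-terminal
share a common prefix on the right-hand side.

Productions for C:
  C → C C + C C
  C → C C +
  C → +

Found common prefix 'C C +' in productions for C

Answer: Yes, C has productions with common prefix 'C C +'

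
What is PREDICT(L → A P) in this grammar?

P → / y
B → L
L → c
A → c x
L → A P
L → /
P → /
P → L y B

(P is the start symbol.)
PREDICT(L → A P) = (FIRST(RHS) \ {ε}) ∪ (FOLLOW(L) if ε ∈ FIRST(RHS), i.e. RHS ⇒* ε)
FIRST(A) = { 'c' }
FIRST(A P) = { 'c' }
ε ∉ FIRST(A P), so FOLLOW(L) is not added.
PREDICT(L → A P) = { 'c' }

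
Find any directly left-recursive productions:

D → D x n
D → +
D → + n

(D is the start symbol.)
Yes, D is left-recursive

Direct left recursion occurs when N → N α for some non-terminal N (the right-hand side begins with the left-hand side itself).

D → D x n: LEFT RECURSIVE (starts with D)
D → +: starts with '+'
D → + n: starts with '+'

The grammar has direct left recursion on: D.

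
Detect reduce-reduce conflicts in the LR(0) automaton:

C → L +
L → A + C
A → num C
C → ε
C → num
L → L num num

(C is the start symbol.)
Augment with C' → C and build the canonical LR(0) collection (I0 = CLOSURE({[C' → . C]}), then GOTO on every symbol after a dot until no new states appear). It has 11 states:
  I0: { [A → . num C], [C → . L +], [C → . num], [C → .], [C' → . C], [L → . A + C], [L → . L num num] }  — shift, reduce
  I1: { [L → A . + C] }  — shift
  I2: { [C' → C .] }  — accept
  I3: { [C → L . +], [L → L . num num] }  — shift
  I4: { [A → . num C], [A → num . C], [C → . L +], [C → . num], [C → .], [C → num .], [L → . A + C], [L → . L num num] }  — shift, 2 reduces
  I5: { [A → num C .] }  — reduce
  I6: { [C → L + .] }  — reduce
  I7: { [L → L num . num] }  — shift
  I8: { [L → L num num .] }  — reduce
  I9: { [A → . num C], [C → . L +], [C → . num], [C → .], [L → . A + C], [L → . L num num], [L → A + . C] }  — shift, reduce
  I10: { [L → A + C .] }  — reduce

I4 contains complete items [C → .], [C → num .] — reduce-reduce conflict.

Answer: Yes — I4: [C → .] vs [C → num .]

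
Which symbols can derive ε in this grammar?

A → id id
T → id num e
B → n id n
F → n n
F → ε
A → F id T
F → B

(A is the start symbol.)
ε-productions: F → ε
So F is immediately nullable.
No further non-terminal can be added: every production for the remaining non-terminals contains a terminal or a non-nullable non-terminal.
Nullable = { 'F' }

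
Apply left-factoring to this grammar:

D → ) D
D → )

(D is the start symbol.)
D → ) D'
D' → D
D' → ε

Left-factoring transforms A → αβ₁ | αβ₂ into A → αA' and A' → β₁ | β₂
(α is the longest common prefix among the alternatives). Repeat until
no nonterminal has two alternatives with a common prefix.

Round 1: D has alternatives sharing prefix ')'. Introduce D': D → ) D'
  Add: D' → D
  Add: D' → ε

No remaining common prefixes — done.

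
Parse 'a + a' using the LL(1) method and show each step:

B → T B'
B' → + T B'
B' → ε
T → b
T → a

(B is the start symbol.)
LL(1) parsing maintains a stack (initially the start symbol over $) and the input. At each step: if the stack top is a terminal, match it against the current input token; if it is a non-terminal N, replace it with the RHS of M[N, lookahead] (the unique production whose predict set contains the lookahead).

Stack is shown with the top on the left.

Stack     Input    Action
-------------------------
B $       a + a $  output B → T B'
T B' $    a + a $  output T → a
a B' $    a + a $  match 'a'
B' $      + a $    output B' → + T B'
+ T B' $  + a $    match '+'
T B' $    a $      output T → a
a B' $    a $      match 'a'
B' $      $        output B' → ε
$         $        accept

The string is accepted.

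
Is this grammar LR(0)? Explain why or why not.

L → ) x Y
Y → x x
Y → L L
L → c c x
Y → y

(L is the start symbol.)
Yes, the grammar is LR(0)

A grammar is LR(0) if no state in the canonical LR(0) collection has:
  - both a shift item (dot before a terminal) and a complete item (shift-reduce conflict), or
  - two or more complete items (reduce-reduce conflict; the accept item [L' → L .] counts as a complete item here).

Augment with L' → L and build the canonical LR(0) collection (I0 = CLOSURE({[L' → . L]}), then GOTO on every symbol after a dot until no new states appear). It has 13 states:
  I0: { [L → . ) x Y], [L → . c c x], [L' → . L] }  — shift
  I1: { [L → ) . x Y] }  — shift
  I2: { [L' → L .] }  — accept
  I3: { [L → c . c x] }  — shift
  I4: { [L → c c . x] }  — shift
  I5: { [L → c c x .] }  — reduce
  I6: { [L → ) x . Y], [L → . ) x Y], [L → . c c x], [Y → . L L], [Y → . x x], [Y → . y] }  — shift
  I7: { [L → . ) x Y], [L → . c c x], [Y → L . L] }  — shift
  I8: { [L → ) x Y .] }  — reduce
  I9: { [Y → x . x] }  — shift
  I10: { [Y → y .] }  — reduce
  I11: { [Y → x x .] }  — reduce
  I12: { [Y → L L .] }  — reduce

Every state is either a pure shift/goto state or contains exactly one complete item and nothing to shift — no conflicts. The grammar is LR(0).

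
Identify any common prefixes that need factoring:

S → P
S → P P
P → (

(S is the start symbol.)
Yes, S has productions with common prefix 'P'

Left-factoring is needed when two productions for the same non-terminal
share a common prefix on the right-hand side.

Productions for S:
  S → P
  S → P P

Found common prefix 'P' in productions for S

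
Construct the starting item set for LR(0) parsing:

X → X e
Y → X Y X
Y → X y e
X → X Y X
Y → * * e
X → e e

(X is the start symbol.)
First, augment the grammar with X' → X
I₀ = CLOSURE({ [X' → . X] }):
  [X' → . X] has the dot before X: add [X → . X e], [X → . X Y X], [X → . e e]
No further items can be added.

I₀ = { [X → . X Y X], [X → . X e], [X → . e e], [X' → . X] }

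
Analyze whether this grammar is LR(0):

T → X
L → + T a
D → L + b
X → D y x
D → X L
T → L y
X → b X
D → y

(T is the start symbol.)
A grammar is LR(0) if no state in the canonical LR(0) collection has:
  - both a shift item (dot before a terminal) and a complete item (shift-reduce conflict), or
  - two or more complete items (reduce-reduce conflict; the accept item [T' → T .] counts as a complete item here).

Augment with T' → T and build the canonical LR(0) collection (I0 = CLOSURE({[T' → . T]}), then GOTO on every symbol after a dot until no new states appear). It has 18 states:
  I0: { [D → . L + b], [D → . X L], [D → . y], [L → . + T a], [T → . L y], [T → . X], [T' → . T], [X → . D y x], [X → . b X] }  — shift
  I1: { [D → . L + b], [D → . X L], [D → . y], [L → + . T a], [L → . + T a], [T → . L y], [T → . X], [X → . D y x], [X → . b X] }  — shift
  I2: { [X → D . y x] }  — shift
  I3: { [D → L . + b], [T → L . y] }  — shift
  I4: { [T' → T .] }  — accept
  I5: { [D → X . L], [L → . + T a], [T → X .] }  — shift, reduce
  I6: { [D → . L + b], [D → . X L], [D → . y], [L → . + T a], [X → . D y x], [X → . b X], [X → b . X] }  — shift
  I7: { [D → y .] }  — reduce
  I8: { [D → L . + b] }  — shift
  I9: { [D → X . L], [L → . + T a], [X → b X .] }  — shift, reduce
  I10: { [D → X L .] }  — reduce
  I11: { [D → L + . b] }  — shift
  I12: { [D → L + b .] }  — reduce
  I13: { [T → L y .] }  — reduce
  I14: { [X → D y . x] }  — shift
  I15: { [X → D y x .] }  — reduce
  I16: { [L → + T . a] }  — shift
  I17: { [L → + T a .] }  — reduce

Conflict in state I5:
  Shift-reduce conflict between [T → X .] and [L → . + T a]
So the grammar is NOT LR(0).

Answer: No. Shift-reduce conflict between [T → X .] and [L → . + T a]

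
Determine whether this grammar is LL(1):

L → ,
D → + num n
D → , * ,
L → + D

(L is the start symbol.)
A grammar is LL(1) if for each non-terminal N with multiple productions, the predict sets of those productions are pairwise disjoint, where PREDICT(N → α) = (FIRST(α) \ {ε}) ∪ (FOLLOW(N) if α ⇒* ε).

For L:
  PREDICT(L → ',') = { ',' }
  PREDICT(L → '+' D) = { '+' }
For D:
  PREDICT(D → '+' num n) = { '+' }
  PREDICT(D → ',' '*' ',') = { ',' }

All predict sets are disjoint. The grammar IS LL(1).

Answer: Yes, the grammar is LL(1).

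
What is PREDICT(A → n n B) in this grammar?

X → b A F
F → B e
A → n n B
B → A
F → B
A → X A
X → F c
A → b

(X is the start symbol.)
{ 'n' }

PREDICT(A → n n B) = (FIRST(RHS) \ {ε}) ∪ (FOLLOW(A) if ε ∈ FIRST(RHS), i.e. RHS ⇒* ε)
FIRST(n n B) = { 'n' }
ε ∉ FIRST(n n B), so FOLLOW(A) is not added.
PREDICT(A → n n B) = { 'n' }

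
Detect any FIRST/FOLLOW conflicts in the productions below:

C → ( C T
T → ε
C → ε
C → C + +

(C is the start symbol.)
A FIRST/FOLLOW conflict occurs when a non-terminal N has a nullable alternative N → β (β ⇒* ε) and another alternative N → α with FIRST(α) ∩ FOLLOW(N) ≠ ∅: on such a lookahead the parser cannot decide between expanding α and letting N vanish via β.

Nullable non-terminals: C, T.
FIRST sets used below: FIRST(C) = { '(', '+', ε }

C: nullable alternative(s) C → ε; FOLLOW(C) = { $, '+' }
  C → ( C T: FIRST \ {ε} = { '(' } — disjoint from FOLLOW(C)
  C → ε: FIRST \ {ε} = { } — this is the only nullable alternative, skip
  C → C + +: FIRST \ {ε} = { '(', '+' } — overlaps FOLLOW(C) on { '+' }: CONFLICT
T has a nullable alternative but only one production, so nothing to check.

So the grammar has 1 FIRST/FOLLOW conflict (marked CONFLICT above).

Answer: Yes. C → C '+' '+' with FOLLOW(C) on { '+' }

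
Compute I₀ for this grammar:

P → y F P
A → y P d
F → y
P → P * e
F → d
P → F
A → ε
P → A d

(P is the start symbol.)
First, augment the grammar with P' → P
I₀ = CLOSURE({ [P' → . P] }):
  [P' → . P] has the dot before P: add [P → . y F P], [P → . P * e], [P → . F], [P → . A d]
  [P → . F] has the dot before F: add [F → . y], [F → . d]
  [P → . A d] has the dot before A: add [A → . y P d], [A → .]
No further items can be added.

I₀ = { [A → . y P d], [A → .], [F → . d], [F → . y], [P → . A d], [P → . F], [P → . P * e], [P → . y F P], [P' → . P] }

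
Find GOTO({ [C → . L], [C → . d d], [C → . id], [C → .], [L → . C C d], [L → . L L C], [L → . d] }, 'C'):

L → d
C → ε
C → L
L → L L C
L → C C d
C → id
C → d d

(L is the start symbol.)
GOTO(I, 'C') = CLOSURE({ [A → αX.β] : [A → α.Xβ] ∈ I, X = 'C' })

Items with dot before 'C', with the dot advanced:
  [L → . C C d] → [L → C . C d]
Closure of the advanced items:
  [L → C . C d] has the dot before C: add [C → .], [C → . L], [C → . id], [C → . d d]
  [C → . L] has the dot before L: add [L → . d], [L → . L L C], [L → . C C d]

GOTO = { [C → . L], [C → . d d], [C → . id], [C → .], [L → . C C d], [L → . L L C], [L → . d], [L → C . C d] }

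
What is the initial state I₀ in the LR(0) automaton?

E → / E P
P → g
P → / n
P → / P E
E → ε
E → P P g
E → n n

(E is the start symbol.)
{ [E → . / E P], [E → . P P g], [E → . n n], [E → .], [E' → . E], [P → . / P E], [P → . / n], [P → . g] }

First, augment the grammar with E' → E
I₀ = CLOSURE({ [E' → . E] }):
  [E' → . E] has the dot before E: add [E → . / E P], [E → .], [E → . P P g], [E → . n n]
  [E → . P P g] has the dot before P: add [P → . g], [P → . / n], [P → . / P E]
No further items can be added.

I₀ = { [E → . / E P], [E → . P P g], [E → . n n], [E → .], [E' → . E], [P → . / P E], [P → . / n], [P → . g] }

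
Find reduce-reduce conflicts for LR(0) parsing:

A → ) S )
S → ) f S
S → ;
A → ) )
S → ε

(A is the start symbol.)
No reduce-reduce conflicts

Augment with A' → A and build the canonical LR(0) collection (I0 = CLOSURE({[A' → . A]}), then GOTO on every symbol after a dot until no new states appear). It has 10 states:
  I0: { [A → . ) )], [A → . ) S )], [A' → . A] }  — shift
  I1: { [A → ) . )], [A → ) . S )], [S → . ) f S], [S → . ;], [S → .] }  — shift, reduce
  I2: { [A' → A .] }  — accept
  I3: { [A → ) ) .], [S → ) . f S] }  — shift, reduce
  I4: { [S → ; .] }  — reduce
  I5: { [A → ) S . )] }  — shift
  I6: { [A → ) S ) .] }  — reduce
  I7: { [S → ) f . S], [S → . ) f S], [S → . ;], [S → .] }  — shift, reduce
  I8: { [S → ) . f S] }  — shift
  I9: { [S → ) f S .] }  — reduce

No state contains more than one complete item.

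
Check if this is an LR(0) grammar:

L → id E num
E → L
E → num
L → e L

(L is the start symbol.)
Augment with L' → L and build the canonical LR(0) collection (I0 = CLOSURE({[L' → . L]}), then GOTO on every symbol after a dot until no new states appear). It has 9 states:
  I0: { [L → . e L], [L → . id E num], [L' → . L] }  — shift
  I1: { [L' → L .] }  — accept
  I2: { [L → . e L], [L → . id E num], [L → e . L] }  — shift
  I3: { [E → . L], [E → . num], [L → . e L], [L → . id E num], [L → id . E num] }  — shift
  I4: { [L → id E . num] }  — shift
  I5: { [E → L .] }  — reduce
  I6: { [E → num .] }  — reduce
  I7: { [L → id E num .] }  — reduce
  I8: { [L → e L .] }  — reduce

Every state is either a pure shift/goto state or contains exactly one complete item and nothing to shift — no conflicts. The grammar is LR(0).

Answer: Yes, the grammar is LR(0)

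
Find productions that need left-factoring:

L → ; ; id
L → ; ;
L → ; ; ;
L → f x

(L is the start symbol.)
Yes, L has productions with common prefix '; ;'

Left-factoring is needed when two productions for the same non-terminal
share a common prefix on the right-hand side.

Productions for L:
  L → ; ; id
  L → ; ;
  L → ; ; ;
  L → f x

Found common prefix '; ;' in productions for L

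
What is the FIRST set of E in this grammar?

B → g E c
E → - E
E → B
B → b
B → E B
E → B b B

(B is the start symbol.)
To compute FIRST(E), examine every production with E on the left-hand side, reading each right-hand side left to right until a non-nullable symbol is reached.

FIRST sets of the other non-terminals involved (by the same procedure, iterated to a fixed point):
  FIRST(B) = { '-', 'b', 'g' }

From E → - E:
  - '-' is a terminal: add '-' and stop
From E → B:
  - B is a non-terminal: add FIRST(B) \ {ε} = { '-', 'b', 'g' }
    B is not nullable, so stop
From E → B b B:
  - B is a non-terminal: add FIRST(B) \ {ε} = { '-', 'b', 'g' }
    B is not nullable, so stop

Collecting: FIRST(E) = { '-', 'b', 'g' }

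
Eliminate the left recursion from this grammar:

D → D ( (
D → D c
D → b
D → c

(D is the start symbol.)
D → b D'
D → c D'
D' → ( ( D'
D' → c D'
D' → ε

D is directly left-recursive. The standard transformation for
  A → A α₁ | ... | A α_m | β₁ | ... | β_n
is
  A  → β₁ A' | ... | β_n A'
  A' → α₁ A' | ... | α_m A' | ε

D → b becomes D → b D'
D → c becomes D → c D'
D → D ( ( becomes D' → ( ( D'
D → D c becomes D' → c D'
Add D' → ε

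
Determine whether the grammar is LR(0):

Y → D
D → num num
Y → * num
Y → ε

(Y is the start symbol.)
A grammar is LR(0) if no state in the canonical LR(0) collection has:
  - both a shift item (dot before a terminal) and a complete item (shift-reduce conflict), or
  - two or more complete items (reduce-reduce conflict; the accept item [Y' → Y .] counts as a complete item here).

Augment with Y' → Y and build the canonical LR(0) collection (I0 = CLOSURE({[Y' → . Y]}), then GOTO on every symbol after a dot until no new states appear). It has 7 states:
  I0: { [D → . num num], [Y → . * num], [Y → . D], [Y → .], [Y' → . Y] }  — shift, reduce
  I1: { [Y → * . num] }  — shift
  I2: { [Y → D .] }  — reduce
  I3: { [Y' → Y .] }  — accept
  I4: { [D → num . num] }  — shift
  I5: { [D → num num .] }  — reduce
  I6: { [Y → * num .] }  — reduce

Conflict in state I0:
  Shift-reduce conflict between [Y → .] and [D → . num num]
So the grammar is NOT LR(0).

Answer: No. Shift-reduce conflict between [Y → .] and [D → . num num]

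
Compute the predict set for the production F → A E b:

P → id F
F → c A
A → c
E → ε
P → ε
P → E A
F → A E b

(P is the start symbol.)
PREDICT(F → A E b) = (FIRST(RHS) \ {ε}) ∪ (FOLLOW(F) if ε ∈ FIRST(RHS), i.e. RHS ⇒* ε)
FIRST(A) = { 'c' }
FIRST(A E b) = { 'c' }
ε ∉ FIRST(A E b), so FOLLOW(F) is not added.
PREDICT(F → A E b) = { 'c' }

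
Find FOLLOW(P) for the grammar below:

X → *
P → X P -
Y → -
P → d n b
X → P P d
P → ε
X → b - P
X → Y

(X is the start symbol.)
{ $, '*', '-', 'b', 'd' }

To compute FOLLOW(P), find every occurrence of P on a right-hand side N → α P β: add FIRST(β) \ {ε}, and if β is empty or nullable also add FOLLOW(N). Iterate to a fixed point.

In P → X P -: P is followed by '-', add FIRST('-') \ {ε} = { '-' }
In X → P P d: P is followed by P d, add FIRST(P d) \ {ε} = { '*', '-', 'b', 'd' }
In X → P P d: P is followed by d, add FIRST(d) \ {ε} = { 'd' }
In X → b - P: P is at the end, add FOLLOW(X)

The FOLLOW sets referred to above (computed the same way, to a fixed point):
  FOLLOW(X) = { $, '*', '-', 'b', 'd' }

Taking the union: FOLLOW(P) = { $, '*', '-', 'b', 'd' }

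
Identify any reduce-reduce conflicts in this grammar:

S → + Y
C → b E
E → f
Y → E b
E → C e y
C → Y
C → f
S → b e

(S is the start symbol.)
Yes — I7: [C → Y .] vs [S → + Y .]; I9: [C → f .] vs [E → f .]

Augment with S' → S and build the canonical LR(0) collection (I0 = CLOSURE({[S' → . S]}), then GOTO on every symbol after a dot until no new states appear). It has 15 states:
  I0: { [S → . + Y], [S → . b e], [S' → . S] }  — shift
  I1: { [C → . Y], [C → . b E], [C → . f], [E → . C e y], [E → . f], [S → + . Y], [Y → . E b] }  — shift
  I2: { [S' → S .] }  — accept
  I3: { [S → b . e] }  — shift
  I4: { [S → b e .] }  — reduce
  I5: { [E → C . e y] }  — shift
  I6: { [Y → E . b] }  — shift
  I7: { [C → Y .], [S → + Y .] }  — 2 reduces
  I8: { [C → . Y], [C → . b E], [C → . f], [C → b . E], [E → . C e y], [E → . f], [Y → . E b] }  — shift
  I9: { [C → f .], [E → f .] }  — 2 reduces
  I10: { [C → b E .], [Y → E . b] }  — shift, reduce
  I11: { [C → Y .] }  — reduce
  I12: { [Y → E b .] }  — reduce
  I13: { [E → C e . y] }  — shift
  I14: { [E → C e y .] }  — reduce

I7 contains complete items [C → Y .], [S → + Y .] — reduce-reduce conflict.
I9 contains complete items [C → f .], [E → f .] — reduce-reduce conflict.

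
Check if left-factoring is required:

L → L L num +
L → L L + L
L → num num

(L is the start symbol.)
Left-factoring is needed when two productions for the same non-terminal
share a common prefix on the right-hand side.

Productions for L:
  L → L L num +
  L → L L + L
  L → num num

Found common prefix 'L L' in productions for L

Answer: Yes, L has productions with common prefix 'L L'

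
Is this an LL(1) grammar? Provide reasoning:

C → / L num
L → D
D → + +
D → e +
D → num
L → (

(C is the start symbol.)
Yes, the grammar is LL(1).

A grammar is LL(1) if for each non-terminal N with multiple productions, the predict sets of those productions are pairwise disjoint, where PREDICT(N → α) = (FIRST(α) \ {ε}) ∪ (FOLLOW(N) if α ⇒* ε).

Relevant sets:
  FIRST(D) = { '+', 'e', 'num' }

For L:
  PREDICT(L → D) = { '+', 'e', 'num' }
  PREDICT(L → '(') = { '(' }
For D:
  PREDICT(D → '+' '+') = { '+' }
  PREDICT(D → e '+') = { 'e' }
  PREDICT(D → num) = { 'num' }
C has a single production, so nothing to check there.

All predict sets are disjoint. The grammar IS LL(1).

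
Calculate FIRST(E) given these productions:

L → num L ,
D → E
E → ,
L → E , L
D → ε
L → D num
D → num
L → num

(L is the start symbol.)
From E → ,:
  - ',' is a terminal: add ',' and stop

Collecting: FIRST(E) = { ',' }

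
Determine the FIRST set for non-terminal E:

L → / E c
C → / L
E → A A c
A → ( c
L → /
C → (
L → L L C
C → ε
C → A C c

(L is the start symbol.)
To compute FIRST(E), examine every production with E on the left-hand side, reading each right-hand side left to right until a non-nullable symbol is reached.

FIRST sets of the other non-terminals involved (by the same procedure, iterated to a fixed point):
  FIRST(A) = { '(' }

From E → A A c:
  - A is a non-terminal: add FIRST(A) \ {ε} = { '(' }
    A is not nullable, so stop

Collecting: FIRST(E) = { '(' }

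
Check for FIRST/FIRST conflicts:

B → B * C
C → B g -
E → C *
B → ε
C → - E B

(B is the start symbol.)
No FIRST/FIRST conflicts.

A FIRST/FIRST conflict occurs when two productions N → α and N → β for the same non-terminal have FIRST(α) ∩ FIRST(β) ≠ ∅ (with ε ∈ FIRST of a nullable right-hand side, so two nullable alternatives also conflict).

FIRST sets of the non-terminals at (or reachable through a nullable prefix from) the front of some alternative:
  FIRST(B) = { '*', ε }

Productions for B:
  B → B * C: FIRST = { '*' }
  B → ε: FIRST = { ε }
Productions for C:
  C → B g -: FIRST = { '*', 'g' }
  C → - E B: FIRST = { '-' }
E has only one production, so no FIRST/FIRST conflict is possible there.

All alternatives of each non-terminal have pairwise disjoint FIRST sets.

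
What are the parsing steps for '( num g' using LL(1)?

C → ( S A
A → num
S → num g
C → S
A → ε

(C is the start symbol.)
LL(1) parsing maintains a stack (initially the start symbol over $) and the input. At each step: if the stack top is a terminal, match it against the current input token; if it is a non-terminal N, replace it with the RHS of M[N, lookahead] (the unique production whose predict set contains the lookahead).

Stack is shown with the top on the left.

Stack      Input      Action
----------------------------
C $        ( num g $  output C → ( S A
( S A $    ( num g $  match '('
S A $      num g $    output S → num g
num g A $  num g $    match 'num'
g A $      g $        match 'g'
A $        $          output A → ε
$          $          accept

The string is accepted.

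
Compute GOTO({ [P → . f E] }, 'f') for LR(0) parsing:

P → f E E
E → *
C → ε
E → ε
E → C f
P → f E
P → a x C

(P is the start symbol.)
GOTO(I, 'f') = CLOSURE({ [A → αX.β] : [A → α.Xβ] ∈ I, X = 'f' })

Items with dot before 'f', with the dot advanced:
  [P → . f E] → [P → f . E]
Closure of the advanced items:
  [P → f . E] has the dot before E: add [E → . *], [E → .], [E → . C f]
  [E → . C f] has the dot before C: add [C → .]

GOTO = { [C → .], [E → . *], [E → . C f], [E → .], [P → f . E] }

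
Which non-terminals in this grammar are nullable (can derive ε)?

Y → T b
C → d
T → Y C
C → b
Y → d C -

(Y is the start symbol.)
A non-terminal is nullable if it can derive ε (the empty string): either it has an ε-production, or it has a production whose right-hand side consists entirely of nullable non-terminals.

There are no ε-productions, so no non-terminal can derive ε.
No non-terminals are nullable.

Answer: None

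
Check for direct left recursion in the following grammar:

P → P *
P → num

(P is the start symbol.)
P → P *: LEFT RECURSIVE (starts with P)
P → num: starts with num

The grammar has direct left recursion on: P.

Answer: Yes, P is left-recursive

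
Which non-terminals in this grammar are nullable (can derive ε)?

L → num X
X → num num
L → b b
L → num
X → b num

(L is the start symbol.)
None

A non-terminal is nullable if it can derive ε (the empty string): either it has an ε-production, or it has a production whose right-hand side consists entirely of nullable non-terminals.

There are no ε-productions, so no non-terminal can derive ε.
No non-terminals are nullable.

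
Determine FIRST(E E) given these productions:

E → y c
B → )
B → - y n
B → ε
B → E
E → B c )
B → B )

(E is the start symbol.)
{ ')', '-', 'c', 'y' }

FIRST sets of the non-terminals involved (from the grammar, by fixed-point iteration):
  FIRST(E) = { ')', '-', 'c', 'y' }

To compute FIRST(E E), process the symbols left to right:
Symbol E is a non-terminal. Add FIRST(E) \ {ε} = { ')', '-', 'c', 'y' }
E is not nullable (ε ∉ FIRST(E)), so stop here.
FIRST(E E) = { ')', '-', 'c', 'y' }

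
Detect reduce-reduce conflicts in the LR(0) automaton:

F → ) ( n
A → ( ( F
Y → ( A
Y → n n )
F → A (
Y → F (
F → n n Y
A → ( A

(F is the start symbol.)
Augment with F' → F and build the canonical LR(0) collection (I0 = CLOSURE({[F' → . F]}), then GOTO on every symbol after a dot until no new states appear). It has 22 states:
  I0: { [A → . ( ( F], [A → . ( A], [F → . ) ( n], [F → . A (], [F → . n n Y], [F' → . F] }  — shift
  I1: { [A → ( . ( F], [A → ( . A], [A → . ( ( F], [A → . ( A] }  — shift
  I2: { [F → ) . ( n] }  — shift
  I3: { [F → A . (] }  — shift
  I4: { [F' → F .] }  — accept
  I5: { [F → n . n Y] }  — shift
  I6: { [A → . ( ( F], [A → . ( A], [F → . ) ( n], [F → . A (], [F → . n n Y], [F → n n . Y], [Y → . ( A], [Y → . F (], [Y → . n n )] }  — shift
  I7: { [A → ( . ( F], [A → ( . A], [A → . ( ( F], [A → . ( A], [Y → ( . A] }  — shift
  I8: { [Y → F . (] }  — shift
  I9: { [F → n n Y .] }  — reduce
  I10: { [F → n . n Y], [Y → n . n )] }  — shift
  I11: { [A → . ( ( F], [A → . ( A], [F → . ) ( n], [F → . A (], [F → . n n Y], [F → n n . Y], [Y → . ( A], [Y → . F (], [Y → . n n )], [Y → n n . )] }  — shift
  I12: { [F → ) . ( n], [Y → n n ) .] }  — shift, reduce
  I13: { [F → ) ( . n] }  — shift
  I14: { [F → ) ( n .] }  — reduce
  I15: { [Y → F ( .] }  — reduce
  I16: { [A → ( ( . F], [A → ( . ( F], [A → ( . A], [A → . ( ( F], [A → . ( A], [F → . ) ( n], [F → . A (], [F → . n n Y] }  — shift
  I17: { [A → ( A .], [Y → ( A .] }  — 2 reduces
  I18: { [A → ( A .], [F → A . (] }  — shift, reduce
  I19: { [A → ( ( F .] }  — reduce
  I20: { [F → A ( .] }  — reduce
  I21: { [A → ( A .] }  — reduce

I17 contains complete items [A → ( A .], [Y → ( A .] — reduce-reduce conflict.

Answer: Yes — I17: [A → ( A .] vs [Y → ( A .]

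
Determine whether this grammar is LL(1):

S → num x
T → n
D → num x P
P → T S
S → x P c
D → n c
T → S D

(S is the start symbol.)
A grammar is LL(1) if for each non-terminal N with multiple productions, the predict sets of those productions are pairwise disjoint, where PREDICT(N → α) = (FIRST(α) \ {ε}) ∪ (FOLLOW(N) if α ⇒* ε).

Relevant sets:
  FIRST(S) = { 'num', 'x' }

For S:
  PREDICT(S → num x) = { 'num' }
  PREDICT(S → x P c) = { 'x' }
For T:
  PREDICT(T → n) = { 'n' }
  PREDICT(T → S D) = { 'num', 'x' }
For D:
  PREDICT(D → num x P) = { 'num' }
  PREDICT(D → n c) = { 'n' }
P has a single production, so nothing to check there.

All predict sets are disjoint. The grammar IS LL(1).

Answer: Yes, the grammar is LL(1).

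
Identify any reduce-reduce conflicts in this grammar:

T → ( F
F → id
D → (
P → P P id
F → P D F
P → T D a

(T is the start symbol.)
No reduce-reduce conflicts

Augment with T' → T and build the canonical LR(0) collection (I0 = CLOSURE({[T' → . T]}), then GOTO on every symbol after a dot until no new states appear). It has 15 states:
  I0: { [T → . ( F], [T' → . T] }  — shift
  I1: { [F → . P D F], [F → . id], [P → . P P id], [P → . T D a], [T → ( . F], [T → . ( F] }  — shift
  I2: { [T' → T .] }  — accept
  I3: { [T → ( F .] }  — reduce
  I4: { [D → . (], [F → P . D F], [P → . P P id], [P → . T D a], [P → P . P id], [T → . ( F] }  — shift
  I5: { [D → . (], [P → T . D a] }  — shift
  I6: { [F → id .] }  — reduce
  I7: { [D → ( .] }  — reduce
  I8: { [P → T D . a] }  — shift
  I9: { [P → T D a .] }  — reduce
  I10: { [D → ( .], [F → . P D F], [F → . id], [P → . P P id], [P → . T D a], [T → ( . F], [T → . ( F] }  — shift, reduce
  I11: { [F → . P D F], [F → . id], [F → P D . F], [P → . P P id], [P → . T D a], [T → . ( F] }  — shift
  I12: { [P → . P P id], [P → . T D a], [P → P . P id], [P → P P . id], [T → . ( F] }  — shift
  I13: { [P → P P id .] }  — reduce
  I14: { [F → P D F .] }  — reduce

No state contains more than one complete item.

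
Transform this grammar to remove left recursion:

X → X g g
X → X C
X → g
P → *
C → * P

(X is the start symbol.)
X → g X'
X' → g g X'
X' → C X'
X' → ε
P → *
C → * P

X is directly left-recursive. The standard transformation for
  A → A α₁ | ... | A α_m | β₁ | ... | β_n
is
  A  → β₁ A' | ... | β_n A'
  A' → α₁ A' | ... | α_m A' | ε

X → g becomes X → g X'
X → X g g becomes X' → g g X'
X → X C becomes X' → C X'
Add X' → ε

Productions for other non-terminals are unchanged:
  P → *
  C → * P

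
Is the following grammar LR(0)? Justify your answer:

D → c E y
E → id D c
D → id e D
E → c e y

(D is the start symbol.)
A grammar is LR(0) if no state in the canonical LR(0) collection has:
  - both a shift item (dot before a terminal) and a complete item (shift-reduce conflict), or
  - two or more complete items (reduce-reduce conflict; the accept item [D' → D .] counts as a complete item here).

Augment with D' → D and build the canonical LR(0) collection (I0 = CLOSURE({[D' → . D]}), then GOTO on every symbol after a dot until no new states appear). It has 14 states:
  I0: { [D → . c E y], [D → . id e D], [D' → . D] }  — shift
  I1: { [D' → D .] }  — accept
  I2: { [D → c . E y], [E → . c e y], [E → . id D c] }  — shift
  I3: { [D → id . e D] }  — shift
  I4: { [D → . c E y], [D → . id e D], [D → id e . D] }  — shift
  I5: { [D → id e D .] }  — reduce
  I6: { [D → c E . y] }  — shift
  I7: { [E → c . e y] }  — shift
  I8: { [D → . c E y], [D → . id e D], [E → id . D c] }  — shift
  I9: { [E → id D . c] }  — shift
  I10: { [E → id D c .] }  — reduce
  I11: { [E → c e . y] }  — shift
  I12: { [E → c e y .] }  — reduce
  I13: { [D → c E y .] }  — reduce

Every state is either a pure shift/goto state or contains exactly one complete item and nothing to shift — no conflicts. The grammar is LR(0).

Answer: Yes, the grammar is LR(0)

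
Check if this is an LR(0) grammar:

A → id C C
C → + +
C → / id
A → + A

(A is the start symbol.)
Augment with A' → A and build the canonical LR(0) collection (I0 = CLOSURE({[A' → . A]}), then GOTO on every symbol after a dot until no new states appear). It has 11 states:
  I0: { [A → . + A], [A → . id C C], [A' → . A] }  — shift
  I1: { [A → + . A], [A → . + A], [A → . id C C] }  — shift
  I2: { [A' → A .] }  — accept
  I3: { [A → id . C C], [C → . + +], [C → . / id] }  — shift
  I4: { [C → + . +] }  — shift
  I5: { [C → / . id] }  — shift
  I6: { [A → id C . C], [C → . + +], [C → . / id] }  — shift
  I7: { [A → id C C .] }  — reduce
  I8: { [C → / id .] }  — reduce
  I9: { [C → + + .] }  — reduce
  I10: { [A → + A .] }  — reduce

Every state is either a pure shift/goto state or contains exactly one complete item and nothing to shift — no conflicts. The grammar is LR(0).

Answer: Yes, the grammar is LR(0)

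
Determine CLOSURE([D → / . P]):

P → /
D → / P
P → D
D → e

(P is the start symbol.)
{ [D → . / P], [D → . e], [D → / . P], [P → . /], [P → . D] }

Start with: [D → / . P]
  [D → / . P] has the dot before P: add [P → . /], [P → . D]
  [P → . D] has the dot before D: add [D → . / P], [D → . e]
No further items can be added.

CLOSURE = { [D → . / P], [D → . e], [D → / . P], [P → . /], [P → . D] }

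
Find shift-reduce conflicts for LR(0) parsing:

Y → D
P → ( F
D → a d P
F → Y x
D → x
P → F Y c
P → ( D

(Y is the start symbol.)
No shift-reduce conflicts

A shift-reduce conflict occurs when an LR(0) state has both:
  - a complete (reduce) item [A → α .] (dot at the end), and
  - a shift item [B → β . c γ] (dot before a terminal).

Augment with Y' → Y and build the canonical LR(0) collection (I0 = CLOSURE({[Y' → . Y]}), then GOTO on every symbol after a dot until no new states appear). It has 15 states:
  I0: { [D → . a d P], [D → . x], [Y → . D], [Y' → . Y] }  — shift
  I1: { [Y → D .] }  — reduce
  I2: { [Y' → Y .] }  — accept
  I3: { [D → a . d P] }  — shift
  I4: { [D → x .] }  — reduce
  I5: { [D → . a d P], [D → . x], [D → a d . P], [F → . Y x], [P → . ( D], [P → . ( F], [P → . F Y c], [Y → . D] }  — shift
  I6: { [D → . a d P], [D → . x], [F → . Y x], [P → ( . D], [P → ( . F], [Y → . D] }  — shift
  I7: { [D → . a d P], [D → . x], [P → F . Y c], [Y → . D] }  — shift
  I8: { [D → a d P .] }  — reduce
  I9: { [F → Y . x] }  — shift
  I10: { [F → Y x .] }  — reduce
  I11: { [P → F Y . c] }  — shift
  I12: { [P → F Y c .] }  — reduce
  I13: { [P → ( D .], [Y → D .] }  — 2 reduces
  I14: { [P → ( F .] }  — reduce

No state contains both a complete item and a shift item.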